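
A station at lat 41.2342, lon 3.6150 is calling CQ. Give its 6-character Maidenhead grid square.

Offset from 180°W / 90°S: lon 183.6150°, lat 131.2342°.
Field: lon ⌊183.6150/20⌋ = 9 → J; lat ⌊131.2342/10⌋ = 13 → N.
Square: lon ⌊3.6150/2⌋ = 1; lat ⌊1.2342/1⌋ = 1.
Subsquare: lon ⌊1.6150/0.0833333⌋ = 19 → t; lat ⌊0.2342/0.0416667⌋ = 5 → f.

JN11tf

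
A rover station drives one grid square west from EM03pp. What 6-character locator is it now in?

EM03op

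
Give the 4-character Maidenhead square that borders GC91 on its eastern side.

Longitude square 9; +1 → 10, wraps to 0, carry into field.
Longitude field G = 6; +1 → 7 = H.
The latitude characters are unchanged.

HC01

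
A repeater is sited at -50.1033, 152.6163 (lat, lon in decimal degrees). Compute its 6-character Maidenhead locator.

QD69hv

Shift to the Maidenhead origin (180°W, 90°S): lon 332.6163, lat 39.8967.
Field: 332.6163/20 → 16 → Q, 39.8967/10 → 3 → D; chars QD.
Square: 12.6163/2 → 6, 9.8967/1 → 9; chars 69.
Subsquare: 0.6163/0.0833333 → 7 → h, 0.8967/0.0416667 → 21 → v; chars hv.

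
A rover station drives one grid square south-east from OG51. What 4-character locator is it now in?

Longitude square 5; +1 → 6.
Latitude square 1; −1 → 0.

OG60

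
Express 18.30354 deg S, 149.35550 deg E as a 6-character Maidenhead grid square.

QH41qq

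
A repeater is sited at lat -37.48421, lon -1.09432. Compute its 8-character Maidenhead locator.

IF92km83

Add 180° to longitude and 90° to latitude: 178.90568, 52.51579.
Field: lon ⌊178.90568/20⌋ = 8 → I; lat ⌊52.51579/10⌋ = 5 → F.
Square: lon ⌊18.90568/2⌋ = 9; lat ⌊2.51579/1⌋ = 2.
Subsquare: lon ⌊0.90568/0.0833333⌋ = 10 → k; lat ⌊0.51579/0.0416667⌋ = 12 → m.
Extended square: lon ⌊0.07235/0.00833333⌋ = 8; lat ⌊0.01579/0.00416667⌋ = 3.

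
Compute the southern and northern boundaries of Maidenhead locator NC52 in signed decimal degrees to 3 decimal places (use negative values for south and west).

-68.000, -67.000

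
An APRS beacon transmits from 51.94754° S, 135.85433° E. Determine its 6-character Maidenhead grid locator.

Shift to the Maidenhead origin (180°W, 90°S): lon 315.8543, lat 38.0525.
Field: 315.8543/20 → 15 → P, 38.0525/10 → 3 → D; chars PD.
Square: 15.8543/2 → 7, 8.0525/1 → 8; chars 78.
Subsquare: 1.8543/0.0833333 → 22 → w, 0.0525/0.0416667 → 1 → b; chars wb.

PD78wb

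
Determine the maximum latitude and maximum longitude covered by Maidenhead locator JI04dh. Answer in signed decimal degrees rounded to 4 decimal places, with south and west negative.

Field J=9, I=8: +9·20° lon, +8·10° lat → SW at lon 0°, lat -10°.
Square 0, 4: +0·2° lon, +4·1° lat → SW at lon 0°, lat -6°.
Subsquare d=3, h=7: +3·0.0833333° lon, +7·0.0416667° lat → SW at lon 0.25°, lat -5.70833°.
Cell spans 0.0833333° lon × 0.0416667° lat. NE corner is SW corner plus one full cell.
latitude -5.6667, longitude 0.3333.

-5.6667, 0.3333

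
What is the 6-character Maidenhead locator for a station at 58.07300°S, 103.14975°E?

OD11nw

Shift to the Maidenhead origin (180°W, 90°S): lon 283.1497, lat 31.9270.
Field: lon ⌊283.1497/20⌋ = 14 → O; lat ⌊31.9270/10⌋ = 3 → D.
Square: lon ⌊3.1497/2⌋ = 1; lat ⌊1.9270/1⌋ = 1.
Subsquare: lon ⌊1.1497/0.0833333⌋ = 13 → n; lat ⌊0.9270/0.0416667⌋ = 22 → w.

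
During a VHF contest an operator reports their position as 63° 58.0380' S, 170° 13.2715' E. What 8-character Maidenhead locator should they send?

Shift to the Maidenhead origin (180°W, 90°S): lon 350.22119, lat 26.03270.
Field (20°×10°, letters A–R): 350.22119/20 → 17 → R, 26.03270/10 → 2 → C; chars RC.
Square (2°×1°, digits 0–9): 10.22119/2 → 5, 6.03270/1 → 6; chars 56.
Subsquare (5′×2.5′, letters a–x): 0.22119/0.0833333 → 2 → c, 0.03270/0.0416667 → 0 → a; chars ca.
Extended square (30″×15″, digits 0–9): 0.05452/0.00833333 → 6, 0.03270/0.00416667 → 7; chars 67.

RC56ca67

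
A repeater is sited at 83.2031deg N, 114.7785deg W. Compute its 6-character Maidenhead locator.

Offset from 180°W / 90°S: lon 65.2215°, lat 173.2031°.
Field (20°×10°, letters A–R): 65.2215/20 → 3 → D, 173.2031/10 → 17 → R; chars DR.
Square (2°×1°, digits 0–9): 5.2215/2 → 2, 3.2031/1 → 3; chars 23.
Subsquare (5′×2.5′, letters a–x): 1.2215/0.0833333 → 14 → o, 0.2031/0.0416667 → 4 → e; chars oe.

DR23oe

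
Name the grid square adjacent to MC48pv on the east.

Longitude subsquare p = 15; +1 → 16 = q.
The latitude characters are unchanged.

MC48qv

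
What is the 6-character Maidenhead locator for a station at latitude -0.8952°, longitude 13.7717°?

Offset from 180°W / 90°S: lon 193.7717°, lat 89.1048°.
Field: 193.7717/20 → 9 → J, 89.1048/10 → 8 → I; chars JI.
Square: 13.7717/2 → 6, 9.1048/1 → 9; chars 69.
Subsquare: 1.7717/0.0833333 → 21 → v, 0.1048/0.0416667 → 2 → c; chars vc.

JI69vc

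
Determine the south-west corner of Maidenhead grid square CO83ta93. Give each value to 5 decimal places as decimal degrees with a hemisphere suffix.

53.01250° N, 122.34167° W

Field C=2, O=14: +2·20° lon, +14·10° lat → SW at lon -140°, lat 50°.
Square 8, 3: +8·2° lon, +3·1° lat → SW at lon -124°, lat 53°.
Subsquare t=19, a=0: +19·0.0833333° lon, +0·0.0416667° lat → SW at lon -122.417°, lat 53°.
Extended square 9, 3: +9·0.00833333° lon, +3·0.00416667° lat → SW at lon -122.342°, lat 53.0125°.
latitude 53.01250° N, longitude 122.34167° W.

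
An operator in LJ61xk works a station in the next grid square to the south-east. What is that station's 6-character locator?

LJ71aj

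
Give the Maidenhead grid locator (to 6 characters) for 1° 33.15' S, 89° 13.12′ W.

Offset from 180°W / 90°S: lon 90.7813°, lat 88.4475°.
Field: lon ⌊90.7813/20⌋ = 4 → E; lat ⌊88.4475/10⌋ = 8 → I.
Square: lon ⌊10.7813/2⌋ = 5; lat ⌊8.4475/1⌋ = 8.
Subsquare: lon ⌊0.7813/0.0833333⌋ = 9 → j; lat ⌊0.4475/0.0416667⌋ = 10 → k.

EI58jk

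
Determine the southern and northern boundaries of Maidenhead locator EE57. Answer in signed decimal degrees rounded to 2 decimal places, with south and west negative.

-43.00, -42.00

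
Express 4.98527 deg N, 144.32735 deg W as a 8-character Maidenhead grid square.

Add 180° to longitude and 90° to latitude: 35.67265, 94.98527.
Field: lon ⌊35.67265/20⌋ = 1 → B; lat ⌊94.98527/10⌋ = 9 → J.
Square: lon ⌊15.67265/2⌋ = 7; lat ⌊4.98527/1⌋ = 4.
Subsquare: lon ⌊1.67265/0.0833333⌋ = 20 → u; lat ⌊0.98527/0.0416667⌋ = 23 → x.
Extended square: lon ⌊0.00598/0.00833333⌋ = 0; lat ⌊0.02694/0.00416667⌋ = 6.

BJ74ux06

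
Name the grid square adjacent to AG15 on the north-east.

Longitude square 1; +1 → 2.
Latitude square 5; +1 → 6.

AG26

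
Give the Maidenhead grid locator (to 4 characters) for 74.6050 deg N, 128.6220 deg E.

Add 180° to longitude and 90° to latitude: 308.62, 164.61.
Field: lon ⌊308.62/20⌋ = 15 → P; lat ⌊164.61/10⌋ = 16 → Q.
Square: lon ⌊8.62/2⌋ = 4; lat ⌊4.61/1⌋ = 4.

PQ44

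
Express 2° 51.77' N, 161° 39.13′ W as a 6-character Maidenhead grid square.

AJ92eu

Offset from 180°W / 90°S: lon 18.3478°, lat 92.8628°.
Field: 18.3478/20 → 0 → A, 92.8628/10 → 9 → J; chars AJ.
Square: 18.3478/2 → 9, 2.8628/1 → 2; chars 92.
Subsquare: 0.3478/0.0833333 → 4 → e, 0.8628/0.0416667 → 20 → u; chars eu.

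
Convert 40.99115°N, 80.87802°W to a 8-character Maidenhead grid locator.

Shift to the Maidenhead origin (180°W, 90°S): lon 99.12198, lat 130.99115.
Field: lon ⌊99.12198/20⌋ = 4 → E; lat ⌊130.99115/10⌋ = 13 → N.
Square: lon ⌊19.12198/2⌋ = 9; lat ⌊0.99115/1⌋ = 0.
Subsquare: lon ⌊1.12198/0.0833333⌋ = 13 → n; lat ⌊0.99115/0.0416667⌋ = 23 → x.
Extended square: lon ⌊0.03865/0.00833333⌋ = 4; lat ⌊0.03282/0.00416667⌋ = 7.

EN90nx47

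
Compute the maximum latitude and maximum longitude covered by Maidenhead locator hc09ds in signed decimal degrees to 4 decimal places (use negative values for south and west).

Field H=7, C=2: +7·20° lon, +2·10° lat → SW at lon -40°, lat -70°.
Square 0, 9: +0·2° lon, +9·1° lat → SW at lon -40°, lat -61°.
Subsquare d=3, s=18: +3·0.0833333° lon, +18·0.0416667° lat → SW at lon -39.75°, lat -60.25°.
Cell spans 0.0833333° lon × 0.0416667° lat. NE corner is SW corner plus one full cell.
latitude -60.2083, longitude -39.6667.

-60.2083, -39.6667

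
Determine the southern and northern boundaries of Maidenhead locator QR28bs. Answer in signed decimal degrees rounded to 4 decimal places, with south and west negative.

88.7500, 88.7917

Field Q=16, R=17: +16·20° lon, +17·10° lat → SW at lon 140°, lat 80°.
Square 2, 8: +2·2° lon, +8·1° lat → SW at lon 144°, lat 88°.
Subsquare b=1, s=18: +1·0.0833333° lon, +18·0.0416667° lat → SW at lon 144.083°, lat 88.75°.
Cell spans 0.0833333° lon × 0.0416667° lat.
south 88.7500, north 88.7917.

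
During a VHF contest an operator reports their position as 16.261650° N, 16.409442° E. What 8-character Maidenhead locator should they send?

JK86eg92

Add 180° to longitude and 90° to latitude: 196.40944, 106.26165.
Field: lon ⌊196.40944/20⌋ = 9 → J; lat ⌊106.26165/10⌋ = 10 → K.
Square: lon ⌊16.40944/2⌋ = 8; lat ⌊6.26165/1⌋ = 6.
Subsquare: lon ⌊0.40944/0.0833333⌋ = 4 → e; lat ⌊0.26165/0.0416667⌋ = 6 → g.
Extended square: lon ⌊0.07611/0.00833333⌋ = 9; lat ⌊0.01165/0.00416667⌋ = 2.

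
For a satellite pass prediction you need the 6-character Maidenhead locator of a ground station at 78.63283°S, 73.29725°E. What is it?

MB61pi

Add 180° to longitude and 90° to latitude: 253.2973, 11.3672.
Field: 253.2973/20 → 12 → M, 11.3672/10 → 1 → B; chars MB.
Square: 13.2973/2 → 6, 1.3672/1 → 1; chars 61.
Subsquare: 1.2973/0.0833333 → 15 → p, 0.3672/0.0416667 → 8 → i; chars pi.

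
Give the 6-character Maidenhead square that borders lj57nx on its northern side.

LJ58na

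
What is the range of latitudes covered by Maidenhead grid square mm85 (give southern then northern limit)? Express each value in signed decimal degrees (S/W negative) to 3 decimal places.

35.000, 36.000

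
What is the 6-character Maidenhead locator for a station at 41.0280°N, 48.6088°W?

Shift to the Maidenhead origin (180°W, 90°S): lon 131.3912, lat 131.0280.
Field: 131.3912/20 → 6 → G, 131.0280/10 → 13 → N; chars GN.
Square: 11.3912/2 → 5, 1.0280/1 → 1; chars 51.
Subsquare: 1.3912/0.0833333 → 16 → q, 0.0280/0.0416667 → 0 → a; chars qa.

GN51qa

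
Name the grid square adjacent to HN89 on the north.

Latitude square 9; +1 → 10, wraps to 0, carry into field.
Latitude field N = 13; +1 → 14 = O.
The longitude characters are unchanged.

HO80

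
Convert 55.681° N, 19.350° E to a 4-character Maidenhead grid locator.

JO95

Shift to the Maidenhead origin (180°W, 90°S): lon 199.35, lat 145.68.
Field (20°×10°, letters A–R): 199.35/20 → 9 → J, 145.68/10 → 14 → O; chars JO.
Square (2°×1°, digits 0–9): 19.35/2 → 9, 5.68/1 → 5; chars 95.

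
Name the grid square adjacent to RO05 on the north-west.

Longitude square 0; −1 → -1, wraps to 9, carry into field.
Longitude field R = 17; −1 → 16 = Q.
Latitude square 5; +1 → 6.

QO96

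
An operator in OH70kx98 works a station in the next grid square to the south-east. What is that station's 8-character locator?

OH70lx07

Longitude extended square 9; +1 → 10, wraps to 0, carry into subsquare.
Longitude subsquare k = 10; +1 → 11 = l.
Latitude extended square 8; −1 → 7.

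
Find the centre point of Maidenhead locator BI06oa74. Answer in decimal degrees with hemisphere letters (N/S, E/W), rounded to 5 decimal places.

Field B=1, I=8: +1·20° lon, +8·10° lat → SW at lon -160°, lat -10°.
Square 0, 6: +0·2° lon, +6·1° lat → SW at lon -160°, lat -4°.
Subsquare o=14, a=0: +14·0.0833333° lon, +0·0.0416667° lat → SW at lon -158.833°, lat -4°.
Extended square 7, 4: +7·0.00833333° lon, +4·0.00416667° lat → SW at lon -158.775°, lat -3.98333°.
Cell spans 0.00833333° lon × 0.00416667° lat. Centre is SW corner plus half of each.
latitude 3.98125° S, longitude 158.77083° W.

3.98125° S, 158.77083° W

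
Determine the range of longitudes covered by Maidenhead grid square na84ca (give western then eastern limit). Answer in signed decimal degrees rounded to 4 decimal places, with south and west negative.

96.1667, 96.2500

Field N=13, A=0: +13·20° lon, +0·10° lat → SW at lon 80°, lat -90°.
Square 8, 4: +8·2° lon, +4·1° lat → SW at lon 96°, lat -86°.
Subsquare c=2, a=0: +2·0.0833333° lon, +0·0.0416667° lat → SW at lon 96.1667°, lat -86°.
Cell spans 0.0833333° lon × 0.0416667° lat.
west 96.1667, east 96.2500.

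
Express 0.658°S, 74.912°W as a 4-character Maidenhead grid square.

FI29

Offset from 180°W / 90°S: lon 105.09°, lat 89.34°.
Field (20°×10°, letters A–R): lon ⌊105.09/20⌋ = 5 → F; lat ⌊89.34/10⌋ = 8 → I.
Square (2°×1°, digits 0–9): lon ⌊5.09/2⌋ = 2; lat ⌊9.34/1⌋ = 9.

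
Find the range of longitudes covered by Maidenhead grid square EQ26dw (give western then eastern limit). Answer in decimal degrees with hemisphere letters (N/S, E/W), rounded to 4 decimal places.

Field E=4, Q=16: +4·20° lon, +16·10° lat → SW at lon -100°, lat 70°.
Square 2, 6: +2·2° lon, +6·1° lat → SW at lon -96°, lat 76°.
Subsquare d=3, w=22: +3·0.0833333° lon, +22·0.0416667° lat → SW at lon -95.75°, lat 76.9167°.
Cell spans 0.0833333° lon × 0.0416667° lat.
west 95.7500° W, east 95.6667° W.

95.7500° W, 95.6667° W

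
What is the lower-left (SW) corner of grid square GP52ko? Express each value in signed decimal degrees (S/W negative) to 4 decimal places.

62.5833, -49.1667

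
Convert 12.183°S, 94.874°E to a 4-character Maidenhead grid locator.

NH77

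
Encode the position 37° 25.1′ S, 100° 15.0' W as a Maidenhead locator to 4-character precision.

Shift to the Maidenhead origin (180°W, 90°S): lon 79.75, lat 52.58.
Field: lon ⌊79.75/20⌋ = 3 → D; lat ⌊52.58/10⌋ = 5 → F.
Square: lon ⌊19.75/2⌋ = 9; lat ⌊2.58/1⌋ = 2.

DF92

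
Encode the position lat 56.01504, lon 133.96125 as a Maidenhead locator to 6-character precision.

PO66xa

Offset from 180°W / 90°S: lon 313.9613°, lat 146.0150°.
Field: lon ⌊313.9613/20⌋ = 15 → P; lat ⌊146.0150/10⌋ = 14 → O.
Square: lon ⌊13.9613/2⌋ = 6; lat ⌊6.0150/1⌋ = 6.
Subsquare: lon ⌊1.9613/0.0833333⌋ = 23 → x; lat ⌊0.0150/0.0416667⌋ = 0 → a.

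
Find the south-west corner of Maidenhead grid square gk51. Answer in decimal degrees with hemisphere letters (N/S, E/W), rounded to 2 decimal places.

Field G=6, K=10: +6·20° lon, +10·10° lat → SW at lon -60°, lat 10°.
Square 5, 1: +5·2° lon, +1·1° lat → SW at lon -50°, lat 11°.
latitude 11.00° N, longitude 50.00° W.

11.00° N, 50.00° W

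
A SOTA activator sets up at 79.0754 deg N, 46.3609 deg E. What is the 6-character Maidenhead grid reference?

Offset from 180°W / 90°S: lon 226.3609°, lat 169.0754°.
Field (20°×10°, letters A–R): 226.3609/20 → 11 → L, 169.0754/10 → 16 → Q; chars LQ.
Square (2°×1°, digits 0–9): 6.3609/2 → 3, 9.0754/1 → 9; chars 39.
Subsquare (5′×2.5′, letters a–x): 0.3609/0.0833333 → 4 → e, 0.0754/0.0416667 → 1 → b; chars eb.

LQ39eb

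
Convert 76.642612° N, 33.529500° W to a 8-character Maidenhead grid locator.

HQ36fp64

Add 180° to longitude and 90° to latitude: 146.47050, 166.64261.
Field: lon ⌊146.47050/20⌋ = 7 → H; lat ⌊166.64261/10⌋ = 16 → Q.
Square: lon ⌊6.47050/2⌋ = 3; lat ⌊6.64261/1⌋ = 6.
Subsquare: lon ⌊0.47050/0.0833333⌋ = 5 → f; lat ⌊0.64261/0.0416667⌋ = 15 → p.
Extended square: lon ⌊0.05383/0.00833333⌋ = 6; lat ⌊0.01761/0.00416667⌋ = 4.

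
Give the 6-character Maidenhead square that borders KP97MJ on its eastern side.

KP97nj

Longitude subsquare m = 12; +1 → 13 = n.
The latitude characters are unchanged.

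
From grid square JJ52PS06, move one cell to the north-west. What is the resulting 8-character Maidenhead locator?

JJ52os97

Longitude extended square 0; −1 → -1, wraps to 9, carry into subsquare.
Longitude subsquare p = 15; −1 → 14 = o.
Latitude extended square 6; +1 → 7.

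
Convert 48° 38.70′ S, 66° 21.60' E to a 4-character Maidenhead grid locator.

ME31

Add 180° to longitude and 90° to latitude: 246.36, 41.35.
Field: 246.36/20 → 12 → M, 41.35/10 → 4 → E; chars ME.
Square: 6.36/2 → 3, 1.35/1 → 1; chars 31.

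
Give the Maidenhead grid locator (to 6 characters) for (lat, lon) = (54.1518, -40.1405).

GO94wd

Add 180° to longitude and 90° to latitude: 139.8595, 144.1518.
Field: 139.8595/20 → 6 → G, 144.1518/10 → 14 → O; chars GO.
Square: 19.8595/2 → 9, 4.1518/1 → 4; chars 94.
Subsquare: 1.8595/0.0833333 → 22 → w, 0.1518/0.0416667 → 3 → d; chars wd.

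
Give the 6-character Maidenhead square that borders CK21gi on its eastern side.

Longitude subsquare g = 6; +1 → 7 = h.
The latitude characters are unchanged.

CK21hi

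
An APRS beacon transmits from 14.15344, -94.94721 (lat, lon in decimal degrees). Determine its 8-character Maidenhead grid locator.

EK24md66

Add 180° to longitude and 90° to latitude: 85.05279, 104.15344.
Field (20°×10°, letters A–R): lon ⌊85.05279/20⌋ = 4 → E; lat ⌊104.15344/10⌋ = 10 → K.
Square (2°×1°, digits 0–9): lon ⌊5.05279/2⌋ = 2; lat ⌊4.15344/1⌋ = 4.
Subsquare (5′×2.5′, letters a–x): lon ⌊1.05279/0.0833333⌋ = 12 → m; lat ⌊0.15344/0.0416667⌋ = 3 → d.
Extended square (30″×15″, digits 0–9): lon ⌊0.05279/0.00833333⌋ = 6; lat ⌊0.02844/0.00416667⌋ = 6.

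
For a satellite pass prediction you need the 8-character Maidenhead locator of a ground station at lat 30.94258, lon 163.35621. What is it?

Shift to the Maidenhead origin (180°W, 90°S): lon 343.35621, lat 120.94258.
Field: lon ⌊343.35621/20⌋ = 17 → R; lat ⌊120.94258/10⌋ = 12 → M.
Square: lon ⌊3.35621/2⌋ = 1; lat ⌊0.94258/1⌋ = 0.
Subsquare: lon ⌊1.35621/0.0833333⌋ = 16 → q; lat ⌊0.94258/0.0416667⌋ = 22 → w.
Extended square: lon ⌊0.02288/0.00833333⌋ = 2; lat ⌊0.02591/0.00416667⌋ = 6.

RM10qw26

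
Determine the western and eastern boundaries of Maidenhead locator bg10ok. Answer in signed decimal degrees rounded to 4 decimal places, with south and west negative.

-156.8333, -156.7500

Field B=1, G=6: +1·20° lon, +6·10° lat → SW at lon -160°, lat -30°.
Square 1, 0: +1·2° lon, +0·1° lat → SW at lon -158°, lat -30°.
Subsquare o=14, k=10: +14·0.0833333° lon, +10·0.0416667° lat → SW at lon -156.833°, lat -29.5833°.
Cell spans 0.0833333° lon × 0.0416667° lat.
west -156.8333, east -156.7500.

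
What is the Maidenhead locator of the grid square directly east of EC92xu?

FC02au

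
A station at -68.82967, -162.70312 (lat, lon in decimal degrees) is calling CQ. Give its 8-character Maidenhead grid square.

Shift to the Maidenhead origin (180°W, 90°S): lon 17.29688, lat 21.17033.
Field: lon ⌊17.29688/20⌋ = 0 → A; lat ⌊21.17033/10⌋ = 2 → C.
Square: lon ⌊17.29688/2⌋ = 8; lat ⌊1.17033/1⌋ = 1.
Subsquare: lon ⌊1.29688/0.0833333⌋ = 15 → p; lat ⌊0.17033/0.0416667⌋ = 4 → e.
Extended square: lon ⌊0.04688/0.00833333⌋ = 5; lat ⌊0.00366/0.00416667⌋ = 0.

AC81pe50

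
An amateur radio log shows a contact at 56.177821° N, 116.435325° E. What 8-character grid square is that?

Offset from 180°W / 90°S: lon 296.43533°, lat 146.17782°.
Field: 296.43533/20 → 14 → O, 146.17782/10 → 14 → O; chars OO.
Square: 16.43533/2 → 8, 6.17782/1 → 6; chars 86.
Subsquare: 0.43533/0.0833333 → 5 → f, 0.17782/0.0416667 → 4 → e; chars fe.
Extended square: 0.01866/0.00833333 → 2, 0.01115/0.00416667 → 2; chars 22.

OO86fe22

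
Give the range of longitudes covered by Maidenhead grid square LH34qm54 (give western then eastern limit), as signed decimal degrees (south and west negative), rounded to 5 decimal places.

47.37500, 47.38333

Field L=11, H=7: +11·20° lon, +7·10° lat → SW at lon 40°, lat -20°.
Square 3, 4: +3·2° lon, +4·1° lat → SW at lon 46°, lat -16°.
Subsquare q=16, m=12: +16·0.0833333° lon, +12·0.0416667° lat → SW at lon 47.3333°, lat -15.5°.
Extended square 5, 4: +5·0.00833333° lon, +4·0.00416667° lat → SW at lon 47.375°, lat -15.4833°.
Cell spans 0.00833333° lon × 0.00416667° lat.
west 47.37500, east 47.38333.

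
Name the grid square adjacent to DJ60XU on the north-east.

DJ70av

Longitude subsquare x = 23; +1 → 24, wraps to 0 = a, carry into square.
Longitude square 6; +1 → 7.
Latitude subsquare u = 20; +1 → 21 = v.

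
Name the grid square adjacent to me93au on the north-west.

ME83xv

Longitude subsquare a = 0; −1 → -1, wraps to 23 = x, carry into square.
Longitude square 9; −1 → 8.
Latitude subsquare u = 20; +1 → 21 = v.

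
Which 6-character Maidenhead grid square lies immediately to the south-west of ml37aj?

ML27xi

Longitude subsquare a = 0; −1 → -1, wraps to 23 = x, carry into square.
Longitude square 3; −1 → 2.
Latitude subsquare j = 9; −1 → 8 = i.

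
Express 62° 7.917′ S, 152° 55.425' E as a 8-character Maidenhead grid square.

QC67lu08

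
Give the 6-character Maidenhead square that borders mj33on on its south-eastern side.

Longitude subsquare o = 14; +1 → 15 = p.
Latitude subsquare n = 13; −1 → 12 = m.

MJ33pm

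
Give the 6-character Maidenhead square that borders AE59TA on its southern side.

Latitude subsquare a = 0; −1 → -1, wraps to 23 = x, carry into square.
Latitude square 9; −1 → 8.
The longitude characters are unchanged.

AE58tx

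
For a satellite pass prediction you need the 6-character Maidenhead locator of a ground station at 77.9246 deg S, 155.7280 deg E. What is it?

QB72ub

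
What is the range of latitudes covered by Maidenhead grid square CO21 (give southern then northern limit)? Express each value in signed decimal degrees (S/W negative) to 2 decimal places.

Field C=2, O=14: +2·20° lon, +14·10° lat → SW at lon -140°, lat 50°.
Square 2, 1: +2·2° lon, +1·1° lat → SW at lon -136°, lat 51°.
Cell spans 2° lon × 1° lat.
south 51.00, north 52.00.

51.00, 52.00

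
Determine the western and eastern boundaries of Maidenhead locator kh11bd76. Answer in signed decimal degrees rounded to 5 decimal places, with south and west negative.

22.14167, 22.15000

Field K=10, H=7: +10·20° lon, +7·10° lat → SW at lon 20°, lat -20°.
Square 1, 1: +1·2° lon, +1·1° lat → SW at lon 22°, lat -19°.
Subsquare b=1, d=3: +1·0.0833333° lon, +3·0.0416667° lat → SW at lon 22.0833°, lat -18.875°.
Extended square 7, 6: +7·0.00833333° lon, +6·0.00416667° lat → SW at lon 22.1417°, lat -18.85°.
Cell spans 0.00833333° lon × 0.00416667° lat.
west 22.14167, east 22.15000.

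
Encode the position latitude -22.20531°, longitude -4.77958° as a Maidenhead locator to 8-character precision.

Add 180° to longitude and 90° to latitude: 175.22042, 67.79469.
Field: 175.22042/20 → 8 → I, 67.79469/10 → 6 → G; chars IG.
Square: 15.22042/2 → 7, 7.79469/1 → 7; chars 77.
Subsquare: 1.22042/0.0833333 → 14 → o, 0.79469/0.0416667 → 19 → t; chars ot.
Extended square: 0.05375/0.00833333 → 6, 0.00302/0.00416667 → 0; chars 60.

IG77ot60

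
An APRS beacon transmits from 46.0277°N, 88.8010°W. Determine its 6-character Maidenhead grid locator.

EN56oa

Shift to the Maidenhead origin (180°W, 90°S): lon 91.1990, lat 136.0277.
Field (20°×10°, letters A–R): lon ⌊91.1990/20⌋ = 4 → E; lat ⌊136.0277/10⌋ = 13 → N.
Square (2°×1°, digits 0–9): lon ⌊11.1990/2⌋ = 5; lat ⌊6.0277/1⌋ = 6.
Subsquare (5′×2.5′, letters a–x): lon ⌊1.1990/0.0833333⌋ = 14 → o; lat ⌊0.0277/0.0416667⌋ = 0 → a.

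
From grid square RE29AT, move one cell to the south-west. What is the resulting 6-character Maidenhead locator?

Longitude subsquare a = 0; −1 → -1, wraps to 23 = x, carry into square.
Longitude square 2; −1 → 1.
Latitude subsquare t = 19; −1 → 18 = s.

RE19xs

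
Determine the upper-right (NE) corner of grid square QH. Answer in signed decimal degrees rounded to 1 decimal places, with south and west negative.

-10.0, 160.0

Field Q=16, H=7: +16·20° lon, +7·10° lat → SW at lon 140°, lat -20°.
Cell spans 20° lon × 10° lat. NE corner is SW corner plus one full cell.
latitude -10.0, longitude 160.0.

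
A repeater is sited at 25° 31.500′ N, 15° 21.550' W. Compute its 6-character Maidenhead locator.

IL25hm

Offset from 180°W / 90°S: lon 164.6408°, lat 115.5250°.
Field (20°×10°, letters A–R): lon ⌊164.6408/20⌋ = 8 → I; lat ⌊115.5250/10⌋ = 11 → L.
Square (2°×1°, digits 0–9): lon ⌊4.6408/2⌋ = 2; lat ⌊5.5250/1⌋ = 5.
Subsquare (5′×2.5′, letters a–x): lon ⌊0.6408/0.0833333⌋ = 7 → h; lat ⌊0.5250/0.0416667⌋ = 12 → m.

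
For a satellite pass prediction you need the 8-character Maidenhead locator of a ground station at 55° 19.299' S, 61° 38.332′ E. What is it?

Add 180° to longitude and 90° to latitude: 241.63887, 34.67835.
Field (20°×10°, letters A–R): lon ⌊241.63887/20⌋ = 12 → M; lat ⌊34.67835/10⌋ = 3 → D.
Square (2°×1°, digits 0–9): lon ⌊1.63887/2⌋ = 0; lat ⌊4.67835/1⌋ = 4.
Subsquare (5′×2.5′, letters a–x): lon ⌊1.63887/0.0833333⌋ = 19 → t; lat ⌊0.67835/0.0416667⌋ = 16 → q.
Extended square (30″×15″, digits 0–9): lon ⌊0.05553/0.00833333⌋ = 6; lat ⌊0.01168/0.00416667⌋ = 2.

MD04tq62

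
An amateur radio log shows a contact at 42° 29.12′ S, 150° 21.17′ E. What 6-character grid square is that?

QE57em

Shift to the Maidenhead origin (180°W, 90°S): lon 330.3528, lat 47.5147.
Field (20°×10°, letters A–R): lon ⌊330.3528/20⌋ = 16 → Q; lat ⌊47.5147/10⌋ = 4 → E.
Square (2°×1°, digits 0–9): lon ⌊10.3528/2⌋ = 5; lat ⌊7.5147/1⌋ = 7.
Subsquare (5′×2.5′, letters a–x): lon ⌊0.3528/0.0833333⌋ = 4 → e; lat ⌊0.5147/0.0416667⌋ = 12 → m.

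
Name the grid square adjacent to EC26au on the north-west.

EC16xv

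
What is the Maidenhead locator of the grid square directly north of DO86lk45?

Latitude extended square 5; +1 → 6.
The longitude characters are unchanged.

DO86lk46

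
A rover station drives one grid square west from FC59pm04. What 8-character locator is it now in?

Longitude extended square 0; −1 → -1, wraps to 9, carry into subsquare.
Longitude subsquare p = 15; −1 → 14 = o.
The latitude characters are unchanged.

FC59om94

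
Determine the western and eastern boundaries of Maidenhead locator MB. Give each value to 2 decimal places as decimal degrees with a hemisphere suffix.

60.00° E, 80.00° E

Field M=12, B=1: +12·20° lon, +1·10° lat → SW at lon 60°, lat -80°.
Cell spans 20° lon × 10° lat.
west 60.00° E, east 80.00° E.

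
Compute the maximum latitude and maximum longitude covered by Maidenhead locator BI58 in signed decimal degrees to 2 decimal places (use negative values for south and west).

Field B=1, I=8: +1·20° lon, +8·10° lat → SW at lon -160°, lat -10°.
Square 5, 8: +5·2° lon, +8·1° lat → SW at lon -150°, lat -2°.
Cell spans 2° lon × 1° lat. NE corner is SW corner plus one full cell.
latitude -1.00, longitude -148.00.

-1.00, -148.00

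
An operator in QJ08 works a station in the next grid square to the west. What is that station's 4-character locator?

PJ98

Longitude square 0; −1 → -1, wraps to 9, carry into field.
Longitude field Q = 16; −1 → 15 = P.
The latitude characters are unchanged.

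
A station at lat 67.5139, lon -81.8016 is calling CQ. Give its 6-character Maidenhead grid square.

EP97cm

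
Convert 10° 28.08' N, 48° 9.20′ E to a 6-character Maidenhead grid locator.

LK40bl

Add 180° to longitude and 90° to latitude: 228.1533, 100.4680.
Field: lon ⌊228.1533/20⌋ = 11 → L; lat ⌊100.4680/10⌋ = 10 → K.
Square: lon ⌊8.1533/2⌋ = 4; lat ⌊0.4680/1⌋ = 0.
Subsquare: lon ⌊0.1533/0.0833333⌋ = 1 → b; lat ⌊0.4680/0.0416667⌋ = 11 → l.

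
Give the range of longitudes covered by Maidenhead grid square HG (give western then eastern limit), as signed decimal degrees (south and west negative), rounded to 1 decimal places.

Field H=7, G=6: +7·20° lon, +6·10° lat → SW at lon -40°, lat -30°.
Cell spans 20° lon × 10° lat.
west -40.0, east -20.0.

-40.0, -20.0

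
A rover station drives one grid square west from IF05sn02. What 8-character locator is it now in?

Longitude extended square 0; −1 → -1, wraps to 9, carry into subsquare.
Longitude subsquare s = 18; −1 → 17 = r.
The latitude characters are unchanged.

IF05rn92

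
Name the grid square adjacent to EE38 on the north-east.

Longitude square 3; +1 → 4.
Latitude square 8; +1 → 9.

EE49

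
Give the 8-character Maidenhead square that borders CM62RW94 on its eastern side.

Longitude extended square 9; +1 → 10, wraps to 0, carry into subsquare.
Longitude subsquare r = 17; +1 → 18 = s.
The latitude characters are unchanged.

CM62sw04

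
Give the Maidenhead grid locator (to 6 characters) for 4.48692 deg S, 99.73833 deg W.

EI05dm

Shift to the Maidenhead origin (180°W, 90°S): lon 80.2617, lat 85.5131.
Field (20°×10°, letters A–R): 80.2617/20 → 4 → E, 85.5131/10 → 8 → I; chars EI.
Square (2°×1°, digits 0–9): 0.2617/2 → 0, 5.5131/1 → 5; chars 05.
Subsquare (5′×2.5′, letters a–x): 0.2617/0.0833333 → 3 → d, 0.5131/0.0416667 → 12 → m; chars dm.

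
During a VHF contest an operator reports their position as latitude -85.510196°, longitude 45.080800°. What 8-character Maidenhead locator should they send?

LA24ml97

Shift to the Maidenhead origin (180°W, 90°S): lon 225.08080, lat 4.48980.
Field: lon ⌊225.08080/20⌋ = 11 → L; lat ⌊4.48980/10⌋ = 0 → A.
Square: lon ⌊5.08080/2⌋ = 2; lat ⌊4.48980/1⌋ = 4.
Subsquare: lon ⌊1.08080/0.0833333⌋ = 12 → m; lat ⌊0.48980/0.0416667⌋ = 11 → l.
Extended square: lon ⌊0.08080/0.00833333⌋ = 9; lat ⌊0.03147/0.00416667⌋ = 7.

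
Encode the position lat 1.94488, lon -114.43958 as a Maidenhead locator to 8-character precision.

Add 180° to longitude and 90° to latitude: 65.56042, 91.94488.
Field: lon ⌊65.56042/20⌋ = 3 → D; lat ⌊91.94488/10⌋ = 9 → J.
Square: lon ⌊5.56042/2⌋ = 2; lat ⌊1.94488/1⌋ = 1.
Subsquare: lon ⌊1.56042/0.0833333⌋ = 18 → s; lat ⌊0.94488/0.0416667⌋ = 22 → w.
Extended square: lon ⌊0.06042/0.00833333⌋ = 7; lat ⌊0.02821/0.00416667⌋ = 6.

DJ21sw76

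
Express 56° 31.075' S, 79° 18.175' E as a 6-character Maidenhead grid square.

Offset from 180°W / 90°S: lon 259.3029°, lat 33.4821°.
Field: lon ⌊259.3029/20⌋ = 12 → M; lat ⌊33.4821/10⌋ = 3 → D.
Square: lon ⌊19.3029/2⌋ = 9; lat ⌊3.4821/1⌋ = 3.
Subsquare: lon ⌊1.3029/0.0833333⌋ = 15 → p; lat ⌊0.4821/0.0416667⌋ = 11 → l.

MD93pl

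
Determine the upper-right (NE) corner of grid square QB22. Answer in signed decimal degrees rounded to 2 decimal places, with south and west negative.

Field Q=16, B=1: +16·20° lon, +1·10° lat → SW at lon 140°, lat -80°.
Square 2, 2: +2·2° lon, +2·1° lat → SW at lon 144°, lat -78°.
Cell spans 2° lon × 1° lat. NE corner is SW corner plus one full cell.
latitude -77.00, longitude 146.00.

-77.00, 146.00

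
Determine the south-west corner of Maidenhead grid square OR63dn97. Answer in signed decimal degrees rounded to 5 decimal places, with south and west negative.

83.57083, 112.32500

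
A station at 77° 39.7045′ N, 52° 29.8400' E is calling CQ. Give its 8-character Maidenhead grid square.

Add 180° to longitude and 90° to latitude: 232.49733, 167.66174.
Field: lon ⌊232.49733/20⌋ = 11 → L; lat ⌊167.66174/10⌋ = 16 → Q.
Square: lon ⌊12.49733/2⌋ = 6; lat ⌊7.66174/1⌋ = 7.
Subsquare: lon ⌊0.49733/0.0833333⌋ = 5 → f; lat ⌊0.66174/0.0416667⌋ = 15 → p.
Extended square: lon ⌊0.08067/0.00833333⌋ = 9; lat ⌊0.03674/0.00416667⌋ = 8.

LQ67fp98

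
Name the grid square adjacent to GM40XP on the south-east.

GM50ao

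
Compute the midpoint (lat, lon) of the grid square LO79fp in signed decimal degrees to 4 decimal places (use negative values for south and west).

59.6458, 54.4583

Field L=11, O=14: +11·20° lon, +14·10° lat → SW at lon 40°, lat 50°.
Square 7, 9: +7·2° lon, +9·1° lat → SW at lon 54°, lat 59°.
Subsquare f=5, p=15: +5·0.0833333° lon, +15·0.0416667° lat → SW at lon 54.4167°, lat 59.625°.
Cell spans 0.0833333° lon × 0.0416667° lat. Centre is SW corner plus half of each.
latitude 59.6458, longitude 54.4583.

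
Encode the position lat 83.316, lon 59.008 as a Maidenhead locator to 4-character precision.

Add 180° to longitude and 90° to latitude: 239.01, 173.32.
Field: lon ⌊239.01/20⌋ = 11 → L; lat ⌊173.32/10⌋ = 17 → R.
Square: lon ⌊19.01/2⌋ = 9; lat ⌊3.32/1⌋ = 3.

LR93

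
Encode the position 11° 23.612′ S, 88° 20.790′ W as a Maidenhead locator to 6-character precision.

Add 180° to longitude and 90° to latitude: 91.6535, 78.6065.
Field (20°×10°, letters A–R): 91.6535/20 → 4 → E, 78.6065/10 → 7 → H; chars EH.
Square (2°×1°, digits 0–9): 11.6535/2 → 5, 8.6065/1 → 8; chars 58.
Subsquare (5′×2.5′, letters a–x): 1.6535/0.0833333 → 19 → t, 0.6065/0.0416667 → 14 → o; chars to.

EH58to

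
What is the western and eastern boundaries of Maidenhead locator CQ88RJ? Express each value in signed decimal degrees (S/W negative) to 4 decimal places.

-122.5833, -122.5000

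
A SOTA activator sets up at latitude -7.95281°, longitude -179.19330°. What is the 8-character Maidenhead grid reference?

Offset from 180°W / 90°S: lon 0.80670°, lat 82.04719°.
Field: 0.80670/20 → 0 → A, 82.04719/10 → 8 → I; chars AI.
Square: 0.80670/2 → 0, 2.04719/1 → 2; chars 02.
Subsquare: 0.80670/0.0833333 → 9 → j, 0.04719/0.0416667 → 1 → b; chars jb.
Extended square: 0.05670/0.00833333 → 6, 0.00552/0.00416667 → 1; chars 61.

AI02jb61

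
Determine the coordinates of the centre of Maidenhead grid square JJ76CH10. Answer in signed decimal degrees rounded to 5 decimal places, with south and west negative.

6.29375, 14.17917

Field J=9, J=9: +9·20° lon, +9·10° lat → SW at lon 0°, lat 0°.
Square 7, 6: +7·2° lon, +6·1° lat → SW at lon 14°, lat 6°.
Subsquare c=2, h=7: +2·0.0833333° lon, +7·0.0416667° lat → SW at lon 14.1667°, lat 6.29167°.
Extended square 1, 0: +1·0.00833333° lon, +0·0.00416667° lat → SW at lon 14.175°, lat 6.29167°.
Cell spans 0.00833333° lon × 0.00416667° lat. Centre is SW corner plus half of each.
latitude 6.29375, longitude 14.17917.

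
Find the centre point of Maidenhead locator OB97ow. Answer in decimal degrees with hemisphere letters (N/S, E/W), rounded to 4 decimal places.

72.0625° S, 119.2083° E

Field O=14, B=1: +14·20° lon, +1·10° lat → SW at lon 100°, lat -80°.
Square 9, 7: +9·2° lon, +7·1° lat → SW at lon 118°, lat -73°.
Subsquare o=14, w=22: +14·0.0833333° lon, +22·0.0416667° lat → SW at lon 119.167°, lat -72.0833°.
Cell spans 0.0833333° lon × 0.0416667° lat. Centre is SW corner plus half of each.
latitude 72.0625° S, longitude 119.2083° E.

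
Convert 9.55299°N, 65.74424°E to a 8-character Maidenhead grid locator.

Add 180° to longitude and 90° to latitude: 245.74424, 99.55299.
Field: 245.74424/20 → 12 → M, 99.55299/10 → 9 → J; chars MJ.
Square: 5.74424/2 → 2, 9.55299/1 → 9; chars 29.
Subsquare: 1.74424/0.0833333 → 20 → u, 0.55299/0.0416667 → 13 → n; chars un.
Extended square: 0.07757/0.00833333 → 9, 0.01132/0.00416667 → 2; chars 92.

MJ29un92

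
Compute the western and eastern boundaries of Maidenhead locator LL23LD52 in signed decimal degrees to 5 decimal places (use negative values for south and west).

Field L=11, L=11: +11·20° lon, +11·10° lat → SW at lon 40°, lat 20°.
Square 2, 3: +2·2° lon, +3·1° lat → SW at lon 44°, lat 23°.
Subsquare l=11, d=3: +11·0.0833333° lon, +3·0.0416667° lat → SW at lon 44.9167°, lat 23.125°.
Extended square 5, 2: +5·0.00833333° lon, +2·0.00416667° lat → SW at lon 44.9583°, lat 23.1333°.
Cell spans 0.00833333° lon × 0.00416667° lat.
west 44.95833, east 44.96667.

44.95833, 44.96667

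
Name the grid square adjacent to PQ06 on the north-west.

OQ97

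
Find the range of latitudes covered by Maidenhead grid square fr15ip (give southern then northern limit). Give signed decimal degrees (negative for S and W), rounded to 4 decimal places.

Field F=5, R=17: +5·20° lon, +17·10° lat → SW at lon -80°, lat 80°.
Square 1, 5: +1·2° lon, +5·1° lat → SW at lon -78°, lat 85°.
Subsquare i=8, p=15: +8·0.0833333° lon, +15·0.0416667° lat → SW at lon -77.3333°, lat 85.625°.
Cell spans 0.0833333° lon × 0.0416667° lat.
south 85.6250, north 85.6667.

85.6250, 85.6667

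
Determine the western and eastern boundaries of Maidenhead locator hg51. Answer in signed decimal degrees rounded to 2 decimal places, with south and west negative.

-30.00, -28.00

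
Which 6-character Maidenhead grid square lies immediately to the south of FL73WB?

Latitude subsquare b = 1; −1 → 0 = a.
The longitude characters are unchanged.

FL73wa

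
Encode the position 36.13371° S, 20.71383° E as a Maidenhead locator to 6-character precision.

KF03iu

Offset from 180°W / 90°S: lon 200.7138°, lat 53.8663°.
Field: lon ⌊200.7138/20⌋ = 10 → K; lat ⌊53.8663/10⌋ = 5 → F.
Square: lon ⌊0.7138/2⌋ = 0; lat ⌊3.8663/1⌋ = 3.
Subsquare: lon ⌊0.7138/0.0833333⌋ = 8 → i; lat ⌊0.8663/0.0416667⌋ = 20 → u.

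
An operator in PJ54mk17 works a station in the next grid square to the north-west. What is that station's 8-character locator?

PJ54mk08

Longitude extended square 1; −1 → 0.
Latitude extended square 7; +1 → 8.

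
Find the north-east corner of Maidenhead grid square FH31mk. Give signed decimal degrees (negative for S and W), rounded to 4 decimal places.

-18.5417, -72.9167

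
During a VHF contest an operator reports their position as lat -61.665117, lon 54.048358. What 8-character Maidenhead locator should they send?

Add 180° to longitude and 90° to latitude: 234.04836, 28.33488.
Field (20°×10°, letters A–R): lon ⌊234.04836/20⌋ = 11 → L; lat ⌊28.33488/10⌋ = 2 → C.
Square (2°×1°, digits 0–9): lon ⌊14.04836/2⌋ = 7; lat ⌊8.33488/1⌋ = 8.
Subsquare (5′×2.5′, letters a–x): lon ⌊0.04836/0.0833333⌋ = 0 → a; lat ⌊0.33488/0.0416667⌋ = 8 → i.
Extended square (30″×15″, digits 0–9): lon ⌊0.04836/0.00833333⌋ = 5; lat ⌊0.00155/0.00416667⌋ = 0.

LC78ai50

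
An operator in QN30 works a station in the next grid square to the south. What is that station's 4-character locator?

QM39

Latitude square 0; −1 → -1, wraps to 9, carry into field.
Latitude field N = 13; −1 → 12 = M.
The longitude characters are unchanged.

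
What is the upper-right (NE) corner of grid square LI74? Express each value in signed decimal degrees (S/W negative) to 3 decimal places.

Field L=11, I=8: +11·20° lon, +8·10° lat → SW at lon 40°, lat -10°.
Square 7, 4: +7·2° lon, +4·1° lat → SW at lon 54°, lat -6°.
Cell spans 2° lon × 1° lat. NE corner is SW corner plus one full cell.
latitude -5.000, longitude 56.000.

-5.000, 56.000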